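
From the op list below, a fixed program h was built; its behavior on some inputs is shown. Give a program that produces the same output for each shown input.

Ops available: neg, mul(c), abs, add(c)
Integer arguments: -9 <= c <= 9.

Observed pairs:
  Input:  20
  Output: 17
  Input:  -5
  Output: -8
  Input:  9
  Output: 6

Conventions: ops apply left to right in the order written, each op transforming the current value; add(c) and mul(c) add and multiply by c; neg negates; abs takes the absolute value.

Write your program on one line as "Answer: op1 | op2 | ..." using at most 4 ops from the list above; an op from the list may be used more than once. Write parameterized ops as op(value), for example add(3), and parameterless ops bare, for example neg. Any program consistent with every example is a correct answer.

neg | add(3) | neg

Check, running the answer program on each example:
  20 -> -20 -> -17 -> 17
  -5 -> 5 -> 8 -> -8
  9 -> -9 -> -6 -> 6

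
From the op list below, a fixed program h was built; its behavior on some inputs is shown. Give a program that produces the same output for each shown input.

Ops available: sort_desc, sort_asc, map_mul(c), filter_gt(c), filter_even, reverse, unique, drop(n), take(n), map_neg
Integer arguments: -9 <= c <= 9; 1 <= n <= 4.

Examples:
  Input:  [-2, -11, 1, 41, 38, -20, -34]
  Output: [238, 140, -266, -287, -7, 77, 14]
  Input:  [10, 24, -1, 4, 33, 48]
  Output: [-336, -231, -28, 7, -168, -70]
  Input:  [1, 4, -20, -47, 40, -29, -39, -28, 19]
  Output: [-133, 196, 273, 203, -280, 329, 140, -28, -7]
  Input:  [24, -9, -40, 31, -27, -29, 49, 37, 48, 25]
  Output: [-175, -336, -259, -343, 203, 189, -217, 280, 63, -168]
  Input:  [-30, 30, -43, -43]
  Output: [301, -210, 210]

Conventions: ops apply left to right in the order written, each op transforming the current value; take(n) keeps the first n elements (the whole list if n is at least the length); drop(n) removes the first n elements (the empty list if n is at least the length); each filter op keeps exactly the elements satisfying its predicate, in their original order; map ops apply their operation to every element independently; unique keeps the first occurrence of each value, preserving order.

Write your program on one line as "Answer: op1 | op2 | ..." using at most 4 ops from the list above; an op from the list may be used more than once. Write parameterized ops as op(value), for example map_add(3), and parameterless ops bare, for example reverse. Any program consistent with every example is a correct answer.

unique | map_mul(-7) | reverse

Check, running the answer program on each example:
  [-2, -11, 1, 41, 38, -20, -34] -> [-2, -11, 1, 41, 38, -20, -34] -> [14, 77, -7, -287, -266, 140, 238] -> [238, 140, -266, -287, -7, 77, 14]
  [10, 24, -1, 4, 33, 48] -> [10, 24, -1, 4, 33, 48] -> [-70, -168, 7, -28, -231, -336] -> [-336, -231, -28, 7, -168, -70]
  [1, 4, -20, -47, 40, -29, -39, -28, 19] -> [1, 4, -20, -47, 40, -29, -39, -28, 19] -> [-7, -28, 140, 329, -280, 203, 273, 196, -133] -> [-133, 196, 273, 203, -280, 329, 140, -28, -7]
  [24, -9, -40, 31, -27, -29, 49, 37, 48, 25] -> [24, -9, -40, 31, -27, -29, 49, 37, 48, 25] -> [-168, 63, 280, -217, 189, 203, -343, -259, -336, -175] -> [-175, -336, -259, -343, 203, 189, -217, 280, 63, -168]
  [-30, 30, -43, -43] -> [-30, 30, -43] -> [210, -210, 301] -> [301, -210, 210]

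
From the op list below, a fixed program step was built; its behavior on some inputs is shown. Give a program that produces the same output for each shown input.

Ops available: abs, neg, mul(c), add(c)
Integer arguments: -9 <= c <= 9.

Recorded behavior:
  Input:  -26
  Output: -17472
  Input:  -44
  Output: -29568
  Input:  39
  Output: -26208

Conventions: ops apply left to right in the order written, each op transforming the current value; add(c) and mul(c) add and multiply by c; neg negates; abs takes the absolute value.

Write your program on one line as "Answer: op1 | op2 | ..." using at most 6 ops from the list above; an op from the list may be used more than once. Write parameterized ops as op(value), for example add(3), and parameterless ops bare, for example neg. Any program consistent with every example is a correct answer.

mul(-4) | neg | mul(-3) | mul(7) | abs | mul(-8)

Check, running the answer program on each example:
  -26 -> 104 -> -104 -> 312 -> 2184 -> 2184 -> -17472
  -44 -> 176 -> -176 -> 528 -> 3696 -> 3696 -> -29568
  39 -> -156 -> 156 -> -468 -> -3276 -> 3276 -> -26208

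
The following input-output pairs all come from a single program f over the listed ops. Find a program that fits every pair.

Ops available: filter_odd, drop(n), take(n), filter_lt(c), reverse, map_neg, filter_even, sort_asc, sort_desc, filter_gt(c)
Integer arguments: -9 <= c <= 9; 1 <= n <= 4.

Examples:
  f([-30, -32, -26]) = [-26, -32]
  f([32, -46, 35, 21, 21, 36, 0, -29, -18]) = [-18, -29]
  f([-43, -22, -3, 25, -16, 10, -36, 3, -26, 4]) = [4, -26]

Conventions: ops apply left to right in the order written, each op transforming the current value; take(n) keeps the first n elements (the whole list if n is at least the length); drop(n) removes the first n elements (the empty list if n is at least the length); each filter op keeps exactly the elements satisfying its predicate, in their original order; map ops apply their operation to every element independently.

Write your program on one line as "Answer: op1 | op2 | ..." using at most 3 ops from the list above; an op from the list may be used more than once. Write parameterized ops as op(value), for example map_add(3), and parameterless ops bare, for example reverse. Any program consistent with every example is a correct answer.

filter_lt(8) | reverse | take(2)

Check, running the answer program on each example:
  [-30, -32, -26] -> [-30, -32, -26] -> [-26, -32, -30] -> [-26, -32]
  [32, -46, 35, 21, 21, 36, 0, -29, -18] -> [-46, 0, -29, -18] -> [-18, -29, 0, -46] -> [-18, -29]
  [-43, -22, -3, 25, -16, 10, -36, 3, -26, 4] -> [-43, -22, -3, -16, -36, 3, -26, 4] -> [4, -26, 3, -36, -16, -3, -22, -43] -> [4, -26]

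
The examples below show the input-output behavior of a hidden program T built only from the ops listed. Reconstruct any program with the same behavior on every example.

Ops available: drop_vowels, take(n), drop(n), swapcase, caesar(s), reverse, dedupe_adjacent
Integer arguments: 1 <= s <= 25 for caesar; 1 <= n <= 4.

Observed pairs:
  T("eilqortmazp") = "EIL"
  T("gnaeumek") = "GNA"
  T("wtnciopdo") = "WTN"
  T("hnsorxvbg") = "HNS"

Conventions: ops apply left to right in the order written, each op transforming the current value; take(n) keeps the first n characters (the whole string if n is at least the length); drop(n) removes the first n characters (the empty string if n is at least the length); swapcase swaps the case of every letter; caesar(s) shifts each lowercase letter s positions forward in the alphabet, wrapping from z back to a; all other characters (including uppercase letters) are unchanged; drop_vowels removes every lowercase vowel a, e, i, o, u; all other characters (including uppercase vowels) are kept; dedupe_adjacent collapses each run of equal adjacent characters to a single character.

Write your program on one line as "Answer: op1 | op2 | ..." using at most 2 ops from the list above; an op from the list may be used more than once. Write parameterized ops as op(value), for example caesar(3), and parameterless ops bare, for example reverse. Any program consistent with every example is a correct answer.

swapcase | take(3)

Check, running the answer program on each example:
  "eilqortmazp" -> "EILQORTMAZP" -> "EIL"
  "gnaeumek" -> "GNAEUMEK" -> "GNA"
  "wtnciopdo" -> "WTNCIOPDO" -> "WTN"
  "hnsorxvbg" -> "HNSORXVBG" -> "HNS"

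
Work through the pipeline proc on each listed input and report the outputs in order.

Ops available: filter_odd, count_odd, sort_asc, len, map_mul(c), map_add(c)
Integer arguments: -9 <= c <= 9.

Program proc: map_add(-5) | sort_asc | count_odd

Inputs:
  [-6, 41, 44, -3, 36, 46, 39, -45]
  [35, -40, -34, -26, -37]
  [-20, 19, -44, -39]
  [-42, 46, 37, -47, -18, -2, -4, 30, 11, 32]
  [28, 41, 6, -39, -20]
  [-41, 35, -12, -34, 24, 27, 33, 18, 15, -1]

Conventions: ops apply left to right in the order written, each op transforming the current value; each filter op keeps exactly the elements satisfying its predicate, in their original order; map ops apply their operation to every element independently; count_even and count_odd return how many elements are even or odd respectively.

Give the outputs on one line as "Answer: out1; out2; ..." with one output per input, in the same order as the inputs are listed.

4; 3; 2; 7; 3; 4

Execution, op by op:
  [-6, 41, 44, -3, 36, 46, 39, -45] -> [-11, 36, 39, -8, 31, 41, 34, -50] -> [-50, -11, -8, 31, 34, 36, 39, 41] -> 4
  [35, -40, -34, -26, -37] -> [30, -45, -39, -31, -42] -> [-45, -42, -39, -31, 30] -> 3
  [-20, 19, -44, -39] -> [-25, 14, -49, -44] -> [-49, -44, -25, 14] -> 2
  [-42, 46, 37, -47, -18, -2, -4, 30, 11, 32] -> [-47, 41, 32, -52, -23, -7, -9, 25, 6, 27] -> [-52, -47, -23, -9, -7, 6, 25, 27, 32, 41] -> 7
  [28, 41, 6, -39, -20] -> [23, 36, 1, -44, -25] -> [-44, -25, 1, 23, 36] -> 3
  [-41, 35, -12, -34, 24, 27, 33, 18, 15, -1] -> [-46, 30, -17, -39, 19, 22, 28, 13, 10, -6] -> [-46, -39, -17, -6, 10, 13, 19, 22, 28, 30] -> 4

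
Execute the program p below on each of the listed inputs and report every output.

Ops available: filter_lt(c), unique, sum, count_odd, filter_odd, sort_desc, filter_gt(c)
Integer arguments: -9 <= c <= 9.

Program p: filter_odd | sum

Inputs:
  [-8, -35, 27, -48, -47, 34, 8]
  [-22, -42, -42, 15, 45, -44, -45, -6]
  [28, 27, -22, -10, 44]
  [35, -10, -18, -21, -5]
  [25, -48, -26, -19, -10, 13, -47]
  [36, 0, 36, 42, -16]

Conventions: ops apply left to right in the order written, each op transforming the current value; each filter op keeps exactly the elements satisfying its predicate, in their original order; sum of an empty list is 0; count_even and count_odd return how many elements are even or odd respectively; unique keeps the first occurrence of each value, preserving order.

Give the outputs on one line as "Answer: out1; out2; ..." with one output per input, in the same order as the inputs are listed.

-55; 15; 27; 9; -28; 0

Execution, op by op:
  [-8, -35, 27, -48, -47, 34, 8] -> [-35, 27, -47] -> -55
  [-22, -42, -42, 15, 45, -44, -45, -6] -> [15, 45, -45] -> 15
  [28, 27, -22, -10, 44] -> [27] -> 27
  [35, -10, -18, -21, -5] -> [35, -21, -5] -> 9
  [25, -48, -26, -19, -10, 13, -47] -> [25, -19, 13, -47] -> -28
  [36, 0, 36, 42, -16] -> [] -> 0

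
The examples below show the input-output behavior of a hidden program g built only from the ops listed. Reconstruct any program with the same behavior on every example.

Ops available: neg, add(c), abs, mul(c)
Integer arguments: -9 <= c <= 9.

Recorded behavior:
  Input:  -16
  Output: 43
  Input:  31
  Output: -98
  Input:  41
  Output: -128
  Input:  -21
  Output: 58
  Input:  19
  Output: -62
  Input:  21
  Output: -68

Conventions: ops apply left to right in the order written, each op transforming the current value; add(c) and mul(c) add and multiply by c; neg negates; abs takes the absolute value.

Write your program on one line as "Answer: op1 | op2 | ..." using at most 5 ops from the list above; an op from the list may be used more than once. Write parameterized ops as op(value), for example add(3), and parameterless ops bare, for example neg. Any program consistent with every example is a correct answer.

mul(3) | neg | add(4) | add(-9)

Check, running the answer program on each example:
  -16 -> -48 -> 48 -> 52 -> 43
  31 -> 93 -> -93 -> -89 -> -98
  41 -> 123 -> -123 -> -119 -> -128
  -21 -> -63 -> 63 -> 67 -> 58
  19 -> 57 -> -57 -> -53 -> -62
  21 -> 63 -> -63 -> -59 -> -68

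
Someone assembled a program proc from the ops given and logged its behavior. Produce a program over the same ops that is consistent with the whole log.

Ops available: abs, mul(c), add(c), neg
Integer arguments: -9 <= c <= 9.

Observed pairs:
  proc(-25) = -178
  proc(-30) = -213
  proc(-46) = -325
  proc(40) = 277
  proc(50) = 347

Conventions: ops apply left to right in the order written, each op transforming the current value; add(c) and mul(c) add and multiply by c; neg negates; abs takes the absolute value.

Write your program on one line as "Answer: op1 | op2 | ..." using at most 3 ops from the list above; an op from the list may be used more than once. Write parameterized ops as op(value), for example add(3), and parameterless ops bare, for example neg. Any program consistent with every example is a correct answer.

mul(7) | add(2) | add(-5)

Check, running the answer program on each example:
  -25 -> -175 -> -173 -> -178
  -30 -> -210 -> -208 -> -213
  -46 -> -322 -> -320 -> -325
  40 -> 280 -> 282 -> 277
  50 -> 350 -> 352 -> 347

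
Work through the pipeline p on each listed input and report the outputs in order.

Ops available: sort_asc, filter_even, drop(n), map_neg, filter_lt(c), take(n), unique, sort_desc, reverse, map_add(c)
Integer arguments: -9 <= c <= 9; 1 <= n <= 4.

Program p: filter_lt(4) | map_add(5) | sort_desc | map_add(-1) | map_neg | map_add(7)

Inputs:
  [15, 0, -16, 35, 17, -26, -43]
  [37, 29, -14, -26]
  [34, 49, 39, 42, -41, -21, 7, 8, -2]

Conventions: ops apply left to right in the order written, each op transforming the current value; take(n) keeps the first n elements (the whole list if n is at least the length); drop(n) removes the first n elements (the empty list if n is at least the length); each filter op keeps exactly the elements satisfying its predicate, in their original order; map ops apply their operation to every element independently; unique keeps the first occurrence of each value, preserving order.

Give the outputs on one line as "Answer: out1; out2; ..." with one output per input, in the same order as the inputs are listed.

Execution, op by op:
  [15, 0, -16, 35, 17, -26, -43] -> [0, -16, -26, -43] -> [5, -11, -21, -38] -> [5, -11, -21, -38] -> [4, -12, -22, -39] -> [-4, 12, 22, 39] -> [3, 19, 29, 46]
  [37, 29, -14, -26] -> [-14, -26] -> [-9, -21] -> [-9, -21] -> [-10, -22] -> [10, 22] -> [17, 29]
  [34, 49, 39, 42, -41, -21, 7, 8, -2] -> [-41, -21, -2] -> [-36, -16, 3] -> [3, -16, -36] -> [2, -17, -37] -> [-2, 17, 37] -> [5, 24, 44]

[3, 19, 29, 46]; [17, 29]; [5, 24, 44]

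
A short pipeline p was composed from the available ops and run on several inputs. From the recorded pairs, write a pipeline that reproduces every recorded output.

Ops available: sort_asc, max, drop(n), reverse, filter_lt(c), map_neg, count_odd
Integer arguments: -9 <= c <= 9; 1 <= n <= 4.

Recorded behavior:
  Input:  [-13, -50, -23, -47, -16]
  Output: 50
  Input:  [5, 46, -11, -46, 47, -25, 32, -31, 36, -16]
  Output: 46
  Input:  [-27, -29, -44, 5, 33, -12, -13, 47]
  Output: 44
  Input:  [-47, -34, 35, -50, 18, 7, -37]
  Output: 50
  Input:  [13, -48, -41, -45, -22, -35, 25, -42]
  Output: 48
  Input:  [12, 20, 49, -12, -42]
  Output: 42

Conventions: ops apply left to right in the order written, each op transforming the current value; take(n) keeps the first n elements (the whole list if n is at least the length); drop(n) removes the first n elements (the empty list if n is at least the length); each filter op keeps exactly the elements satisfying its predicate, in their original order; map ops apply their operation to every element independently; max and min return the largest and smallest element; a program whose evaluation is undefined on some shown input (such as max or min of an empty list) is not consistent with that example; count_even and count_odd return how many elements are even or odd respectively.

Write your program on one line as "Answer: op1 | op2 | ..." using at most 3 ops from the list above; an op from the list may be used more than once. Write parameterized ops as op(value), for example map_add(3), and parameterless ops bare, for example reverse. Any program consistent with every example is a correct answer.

filter_lt(5) | map_neg | max

Check, running the answer program on each example:
  [-13, -50, -23, -47, -16] -> [-13, -50, -23, -47, -16] -> [13, 50, 23, 47, 16] -> 50
  [5, 46, -11, -46, 47, -25, 32, -31, 36, -16] -> [-11, -46, -25, -31, -16] -> [11, 46, 25, 31, 16] -> 46
  [-27, -29, -44, 5, 33, -12, -13, 47] -> [-27, -29, -44, -12, -13] -> [27, 29, 44, 12, 13] -> 44
  [-47, -34, 35, -50, 18, 7, -37] -> [-47, -34, -50, -37] -> [47, 34, 50, 37] -> 50
  [13, -48, -41, -45, -22, -35, 25, -42] -> [-48, -41, -45, -22, -35, -42] -> [48, 41, 45, 22, 35, 42] -> 48
  [12, 20, 49, -12, -42] -> [-12, -42] -> [12, 42] -> 42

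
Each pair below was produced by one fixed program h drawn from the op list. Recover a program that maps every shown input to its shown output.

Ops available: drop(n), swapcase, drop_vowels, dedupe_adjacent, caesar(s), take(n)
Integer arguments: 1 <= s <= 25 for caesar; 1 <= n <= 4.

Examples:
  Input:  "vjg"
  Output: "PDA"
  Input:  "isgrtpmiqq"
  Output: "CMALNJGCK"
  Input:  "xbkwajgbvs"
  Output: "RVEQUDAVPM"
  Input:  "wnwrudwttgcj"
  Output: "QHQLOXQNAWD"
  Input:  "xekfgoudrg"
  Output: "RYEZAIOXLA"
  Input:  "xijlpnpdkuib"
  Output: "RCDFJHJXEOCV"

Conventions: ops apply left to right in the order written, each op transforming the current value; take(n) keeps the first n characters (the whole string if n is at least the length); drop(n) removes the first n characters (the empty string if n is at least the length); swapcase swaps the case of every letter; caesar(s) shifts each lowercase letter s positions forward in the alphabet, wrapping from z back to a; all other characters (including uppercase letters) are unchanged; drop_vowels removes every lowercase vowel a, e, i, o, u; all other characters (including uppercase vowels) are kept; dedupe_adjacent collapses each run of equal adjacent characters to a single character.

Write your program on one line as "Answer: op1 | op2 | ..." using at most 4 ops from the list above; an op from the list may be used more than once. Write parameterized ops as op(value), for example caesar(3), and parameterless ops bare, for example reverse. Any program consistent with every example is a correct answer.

caesar(20) | swapcase | dedupe_adjacent

Check, running the answer program on each example:
  "vjg" -> "pda" -> "PDA" -> "PDA"
  "isgrtpmiqq" -> "cmalnjgckk" -> "CMALNJGCKK" -> "CMALNJGCK"
  "xbkwajgbvs" -> "rvequdavpm" -> "RVEQUDAVPM" -> "RVEQUDAVPM"
  "wnwrudwttgcj" -> "qhqloxqnnawd" -> "QHQLOXQNNAWD" -> "QHQLOXQNAWD"
  "xekfgoudrg" -> "ryezaioxla" -> "RYEZAIOXLA" -> "RYEZAIOXLA"
  "xijlpnpdkuib" -> "rcdfjhjxeocv" -> "RCDFJHJXEOCV" -> "RCDFJHJXEOCV"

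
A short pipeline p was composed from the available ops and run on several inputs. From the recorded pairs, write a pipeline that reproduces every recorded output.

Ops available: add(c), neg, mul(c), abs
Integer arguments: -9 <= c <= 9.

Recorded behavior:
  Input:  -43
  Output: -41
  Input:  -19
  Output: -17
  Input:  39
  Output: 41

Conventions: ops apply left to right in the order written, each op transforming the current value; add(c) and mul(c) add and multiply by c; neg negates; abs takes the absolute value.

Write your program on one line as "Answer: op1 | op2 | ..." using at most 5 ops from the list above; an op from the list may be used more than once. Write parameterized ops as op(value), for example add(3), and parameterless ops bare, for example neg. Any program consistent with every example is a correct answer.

add(3) | neg | add(1) | neg

Check, running the answer program on each example:
  -43 -> -40 -> 40 -> 41 -> -41
  -19 -> -16 -> 16 -> 17 -> -17
  39 -> 42 -> -42 -> -41 -> 41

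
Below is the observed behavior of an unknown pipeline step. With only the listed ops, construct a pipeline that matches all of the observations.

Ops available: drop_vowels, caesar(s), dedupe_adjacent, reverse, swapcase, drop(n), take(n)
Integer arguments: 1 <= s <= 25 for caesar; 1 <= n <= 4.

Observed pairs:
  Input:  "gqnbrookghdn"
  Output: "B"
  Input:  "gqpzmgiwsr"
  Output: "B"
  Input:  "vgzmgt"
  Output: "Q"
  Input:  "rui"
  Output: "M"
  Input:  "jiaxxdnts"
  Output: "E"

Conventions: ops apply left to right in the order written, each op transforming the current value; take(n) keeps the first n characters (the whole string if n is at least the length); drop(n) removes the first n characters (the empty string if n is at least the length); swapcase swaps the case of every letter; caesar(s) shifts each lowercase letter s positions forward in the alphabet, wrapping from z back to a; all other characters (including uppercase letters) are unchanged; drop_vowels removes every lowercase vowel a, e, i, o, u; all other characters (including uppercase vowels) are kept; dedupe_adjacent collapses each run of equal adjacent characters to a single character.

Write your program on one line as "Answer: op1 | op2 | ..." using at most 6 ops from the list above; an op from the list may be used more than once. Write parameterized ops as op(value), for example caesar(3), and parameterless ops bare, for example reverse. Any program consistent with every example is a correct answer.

caesar(23) | take(2) | caesar(24) | take(1) | swapcase

Check, running the answer program on each example:
  "gqnbrookghdn" -> "dnkyollhdeak" -> "dn" -> "bl" -> "b" -> "B"
  "gqpzmgiwsr" -> "dnmwjdftpo" -> "dn" -> "bl" -> "b" -> "B"
  "vgzmgt" -> "sdwjdq" -> "sd" -> "qb" -> "q" -> "Q"
  "rui" -> "orf" -> "or" -> "mp" -> "m" -> "M"
  "jiaxxdnts" -> "gfxuuakqp" -> "gf" -> "ed" -> "e" -> "E"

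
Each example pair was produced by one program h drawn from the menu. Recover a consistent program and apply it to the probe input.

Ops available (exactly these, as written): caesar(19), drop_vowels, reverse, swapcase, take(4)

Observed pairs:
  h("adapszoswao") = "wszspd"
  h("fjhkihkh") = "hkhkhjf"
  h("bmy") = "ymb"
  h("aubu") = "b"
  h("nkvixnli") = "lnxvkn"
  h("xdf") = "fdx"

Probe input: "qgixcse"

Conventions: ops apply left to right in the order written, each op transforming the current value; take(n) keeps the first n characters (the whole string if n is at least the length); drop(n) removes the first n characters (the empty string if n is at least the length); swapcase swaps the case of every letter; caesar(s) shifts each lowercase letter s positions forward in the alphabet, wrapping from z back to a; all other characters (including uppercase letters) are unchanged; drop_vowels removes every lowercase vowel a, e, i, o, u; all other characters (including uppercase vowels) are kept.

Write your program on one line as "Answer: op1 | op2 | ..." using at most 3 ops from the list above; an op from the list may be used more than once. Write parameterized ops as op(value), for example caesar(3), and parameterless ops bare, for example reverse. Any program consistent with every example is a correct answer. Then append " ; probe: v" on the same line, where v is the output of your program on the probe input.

reverse | drop_vowels ; probe: "scxgq"

Check, running the answer program on each example:
  "adapszoswao" -> "oawsozspada" -> "wszspd"
  "fjhkihkh" -> "hkhikhjf" -> "hkhkhjf"
  "bmy" -> "ymb" -> "ymb"
  "aubu" -> "ubua" -> "b"
  "nkvixnli" -> "ilnxivkn" -> "lnxvkn"
  "xdf" -> "fdx" -> "fdx"
  probe: "qgixcse" -> "escxigq" -> "scxgq"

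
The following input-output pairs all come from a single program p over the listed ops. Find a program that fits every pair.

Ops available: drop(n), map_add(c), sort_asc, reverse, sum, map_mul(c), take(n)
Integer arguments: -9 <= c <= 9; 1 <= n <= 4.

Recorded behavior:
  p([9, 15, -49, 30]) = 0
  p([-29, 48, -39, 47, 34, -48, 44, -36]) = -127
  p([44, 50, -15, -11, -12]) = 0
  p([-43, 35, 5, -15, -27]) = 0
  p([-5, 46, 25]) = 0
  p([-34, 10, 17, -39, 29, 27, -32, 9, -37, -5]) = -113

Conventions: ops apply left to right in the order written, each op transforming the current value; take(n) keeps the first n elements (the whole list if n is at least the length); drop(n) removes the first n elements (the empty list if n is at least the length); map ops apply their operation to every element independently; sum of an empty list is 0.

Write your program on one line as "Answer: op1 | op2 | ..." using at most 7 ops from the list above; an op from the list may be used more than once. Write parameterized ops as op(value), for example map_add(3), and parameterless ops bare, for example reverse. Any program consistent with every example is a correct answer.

map_mul(-2) | drop(1) | map_add(-5) | reverse | drop(4) | sum

Check, running the answer program on each example:
  [9, 15, -49, 30] -> [-18, -30, 98, -60] -> [-30, 98, -60] -> [-35, 93, -65] -> [-65, 93, -35] -> [] -> 0
  [-29, 48, -39, 47, 34, -48, 44, -36] -> [58, -96, 78, -94, -68, 96, -88, 72] -> [-96, 78, -94, -68, 96, -88, 72] -> [-101, 73, -99, -73, 91, -93, 67] -> [67, -93, 91, -73, -99, 73, -101] -> [-99, 73, -101] -> -127
  [44, 50, -15, -11, -12] -> [-88, -100, 30, 22, 24] -> [-100, 30, 22, 24] -> [-105, 25, 17, 19] -> [19, 17, 25, -105] -> [] -> 0
  [-43, 35, 5, -15, -27] -> [86, -70, -10, 30, 54] -> [-70, -10, 30, 54] -> [-75, -15, 25, 49] -> [49, 25, -15, -75] -> [] -> 0
  [-5, 46, 25] -> [10, -92, -50] -> [-92, -50] -> [-97, -55] -> [-55, -97] -> [] -> 0
  [-34, 10, 17, -39, 29, 27, -32, 9, -37, -5] -> [68, -20, -34, 78, -58, -54, 64, -18, 74, 10] -> [-20, -34, 78, -58, -54, 64, -18, 74, 10] -> [-25, -39, 73, -63, -59, 59, -23, 69, 5] -> [5, 69, -23, 59, -59, -63, 73, -39, -25] -> [-59, -63, 73, -39, -25] -> -113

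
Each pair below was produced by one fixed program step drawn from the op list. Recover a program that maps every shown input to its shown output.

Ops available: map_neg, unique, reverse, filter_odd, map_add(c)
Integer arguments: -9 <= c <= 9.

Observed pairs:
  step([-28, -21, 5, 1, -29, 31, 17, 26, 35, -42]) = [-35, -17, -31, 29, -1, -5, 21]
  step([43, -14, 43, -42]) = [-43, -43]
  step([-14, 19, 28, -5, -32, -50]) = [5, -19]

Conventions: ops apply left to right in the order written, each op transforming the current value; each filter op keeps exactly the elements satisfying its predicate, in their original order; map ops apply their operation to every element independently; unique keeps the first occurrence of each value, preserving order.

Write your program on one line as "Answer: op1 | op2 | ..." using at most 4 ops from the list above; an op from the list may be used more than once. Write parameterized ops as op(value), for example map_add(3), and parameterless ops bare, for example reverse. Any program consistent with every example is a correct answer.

filter_odd | map_neg | reverse

Check, running the answer program on each example:
  [-28, -21, 5, 1, -29, 31, 17, 26, 35, -42] -> [-21, 5, 1, -29, 31, 17, 35] -> [21, -5, -1, 29, -31, -17, -35] -> [-35, -17, -31, 29, -1, -5, 21]
  [43, -14, 43, -42] -> [43, 43] -> [-43, -43] -> [-43, -43]
  [-14, 19, 28, -5, -32, -50] -> [19, -5] -> [-19, 5] -> [5, -19]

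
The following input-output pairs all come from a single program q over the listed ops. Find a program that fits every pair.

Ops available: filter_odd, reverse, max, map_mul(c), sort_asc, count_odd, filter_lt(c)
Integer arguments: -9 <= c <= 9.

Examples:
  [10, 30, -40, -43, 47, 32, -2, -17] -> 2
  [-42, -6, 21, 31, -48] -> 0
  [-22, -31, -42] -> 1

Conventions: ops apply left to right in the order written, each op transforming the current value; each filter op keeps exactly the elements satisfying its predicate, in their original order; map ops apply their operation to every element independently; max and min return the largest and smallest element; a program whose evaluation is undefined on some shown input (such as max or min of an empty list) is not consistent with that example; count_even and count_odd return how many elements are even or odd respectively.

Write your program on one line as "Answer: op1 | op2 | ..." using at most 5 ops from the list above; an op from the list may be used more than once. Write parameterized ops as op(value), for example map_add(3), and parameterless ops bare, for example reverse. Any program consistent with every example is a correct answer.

reverse | filter_odd | filter_lt(7) | reverse | count_odd

Check, running the answer program on each example:
  [10, 30, -40, -43, 47, 32, -2, -17] -> [-17, -2, 32, 47, -43, -40, 30, 10] -> [-17, 47, -43] -> [-17, -43] -> [-43, -17] -> 2
  [-42, -6, 21, 31, -48] -> [-48, 31, 21, -6, -42] -> [31, 21] -> [] -> [] -> 0
  [-22, -31, -42] -> [-42, -31, -22] -> [-31] -> [-31] -> [-31] -> 1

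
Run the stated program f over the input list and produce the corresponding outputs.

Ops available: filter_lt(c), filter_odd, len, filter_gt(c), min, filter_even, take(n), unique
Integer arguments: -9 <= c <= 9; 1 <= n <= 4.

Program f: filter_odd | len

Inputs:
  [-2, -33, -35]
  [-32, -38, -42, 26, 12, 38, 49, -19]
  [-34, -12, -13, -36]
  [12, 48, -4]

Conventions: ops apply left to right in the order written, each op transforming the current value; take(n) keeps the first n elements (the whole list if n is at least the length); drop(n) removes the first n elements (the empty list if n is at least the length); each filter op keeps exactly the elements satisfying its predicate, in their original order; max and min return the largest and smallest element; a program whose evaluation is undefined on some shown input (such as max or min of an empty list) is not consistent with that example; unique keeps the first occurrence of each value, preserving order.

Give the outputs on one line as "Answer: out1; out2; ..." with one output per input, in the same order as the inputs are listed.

2; 2; 1; 0

Execution, op by op:
  [-2, -33, -35] -> [-33, -35] -> 2
  [-32, -38, -42, 26, 12, 38, 49, -19] -> [49, -19] -> 2
  [-34, -12, -13, -36] -> [-13] -> 1
  [12, 48, -4] -> [] -> 0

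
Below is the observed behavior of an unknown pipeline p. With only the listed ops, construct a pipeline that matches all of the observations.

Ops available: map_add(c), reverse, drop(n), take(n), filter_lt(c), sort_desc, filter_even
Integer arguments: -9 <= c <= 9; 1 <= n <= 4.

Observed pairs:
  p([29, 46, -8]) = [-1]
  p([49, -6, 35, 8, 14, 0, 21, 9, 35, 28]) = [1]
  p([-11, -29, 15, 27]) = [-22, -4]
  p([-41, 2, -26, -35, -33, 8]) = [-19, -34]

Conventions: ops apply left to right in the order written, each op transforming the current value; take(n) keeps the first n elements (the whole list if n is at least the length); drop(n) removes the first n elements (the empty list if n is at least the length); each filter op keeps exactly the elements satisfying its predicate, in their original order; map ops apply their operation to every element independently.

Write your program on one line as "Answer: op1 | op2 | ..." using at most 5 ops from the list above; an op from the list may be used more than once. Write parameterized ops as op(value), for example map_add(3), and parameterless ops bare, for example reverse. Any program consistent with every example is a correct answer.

take(3) | reverse | map_add(7) | filter_lt(5)

Check, running the answer program on each example:
  [29, 46, -8] -> [29, 46, -8] -> [-8, 46, 29] -> [-1, 53, 36] -> [-1]
  [49, -6, 35, 8, 14, 0, 21, 9, 35, 28] -> [49, -6, 35] -> [35, -6, 49] -> [42, 1, 56] -> [1]
  [-11, -29, 15, 27] -> [-11, -29, 15] -> [15, -29, -11] -> [22, -22, -4] -> [-22, -4]
  [-41, 2, -26, -35, -33, 8] -> [-41, 2, -26] -> [-26, 2, -41] -> [-19, 9, -34] -> [-19, -34]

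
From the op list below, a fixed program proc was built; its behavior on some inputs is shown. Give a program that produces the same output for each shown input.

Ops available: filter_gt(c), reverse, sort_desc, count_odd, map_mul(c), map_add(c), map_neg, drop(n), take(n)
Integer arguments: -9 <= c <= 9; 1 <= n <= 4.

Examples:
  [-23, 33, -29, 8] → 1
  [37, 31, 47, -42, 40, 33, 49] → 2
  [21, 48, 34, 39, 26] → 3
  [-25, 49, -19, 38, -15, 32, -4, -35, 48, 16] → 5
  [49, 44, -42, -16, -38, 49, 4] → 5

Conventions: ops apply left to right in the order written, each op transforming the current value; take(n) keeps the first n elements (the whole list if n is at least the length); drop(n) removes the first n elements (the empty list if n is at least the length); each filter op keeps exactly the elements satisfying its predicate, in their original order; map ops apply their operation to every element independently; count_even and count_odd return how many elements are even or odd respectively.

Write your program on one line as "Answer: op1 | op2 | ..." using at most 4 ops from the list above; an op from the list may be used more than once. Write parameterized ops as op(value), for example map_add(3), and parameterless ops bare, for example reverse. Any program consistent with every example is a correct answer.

map_add(-5) | reverse | map_neg | count_odd

Check, running the answer program on each example:
  [-23, 33, -29, 8] -> [-28, 28, -34, 3] -> [3, -34, 28, -28] -> [-3, 34, -28, 28] -> 1
  [37, 31, 47, -42, 40, 33, 49] -> [32, 26, 42, -47, 35, 28, 44] -> [44, 28, 35, -47, 42, 26, 32] -> [-44, -28, -35, 47, -42, -26, -32] -> 2
  [21, 48, 34, 39, 26] -> [16, 43, 29, 34, 21] -> [21, 34, 29, 43, 16] -> [-21, -34, -29, -43, -16] -> 3
  [-25, 49, -19, 38, -15, 32, -4, -35, 48, 16] -> [-30, 44, -24, 33, -20, 27, -9, -40, 43, 11] -> [11, 43, -40, -9, 27, -20, 33, -24, 44, -30] -> [-11, -43, 40, 9, -27, 20, -33, 24, -44, 30] -> 5
  [49, 44, -42, -16, -38, 49, 4] -> [44, 39, -47, -21, -43, 44, -1] -> [-1, 44, -43, -21, -47, 39, 44] -> [1, -44, 43, 21, 47, -39, -44] -> 5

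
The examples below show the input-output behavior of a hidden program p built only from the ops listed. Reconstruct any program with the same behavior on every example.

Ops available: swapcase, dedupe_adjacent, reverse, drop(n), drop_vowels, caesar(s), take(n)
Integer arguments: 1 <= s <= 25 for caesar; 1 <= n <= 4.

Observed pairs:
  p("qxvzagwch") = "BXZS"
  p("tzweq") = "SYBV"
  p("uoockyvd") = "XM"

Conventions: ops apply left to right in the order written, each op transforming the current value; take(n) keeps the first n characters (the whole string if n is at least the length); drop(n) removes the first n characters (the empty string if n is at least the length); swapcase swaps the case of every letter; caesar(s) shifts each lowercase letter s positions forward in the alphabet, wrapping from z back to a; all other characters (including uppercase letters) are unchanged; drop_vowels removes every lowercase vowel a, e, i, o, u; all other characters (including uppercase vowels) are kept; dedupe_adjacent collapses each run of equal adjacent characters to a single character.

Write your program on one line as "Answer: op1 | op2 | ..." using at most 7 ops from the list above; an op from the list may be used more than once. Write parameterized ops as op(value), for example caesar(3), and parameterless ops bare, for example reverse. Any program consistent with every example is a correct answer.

drop_vowels | caesar(2) | take(4) | drop_vowels | reverse | swapcase

Check, running the answer program on each example:
  "qxvzagwch" -> "qxvzgwch" -> "szxbiyej" -> "szxb" -> "szxb" -> "bxzs" -> "BXZS"
  "tzweq" -> "tzwq" -> "vbys" -> "vbys" -> "vbys" -> "sybv" -> "SYBV"
  "uoockyvd" -> "ckyvd" -> "emaxf" -> "emax" -> "mx" -> "xm" -> "XM"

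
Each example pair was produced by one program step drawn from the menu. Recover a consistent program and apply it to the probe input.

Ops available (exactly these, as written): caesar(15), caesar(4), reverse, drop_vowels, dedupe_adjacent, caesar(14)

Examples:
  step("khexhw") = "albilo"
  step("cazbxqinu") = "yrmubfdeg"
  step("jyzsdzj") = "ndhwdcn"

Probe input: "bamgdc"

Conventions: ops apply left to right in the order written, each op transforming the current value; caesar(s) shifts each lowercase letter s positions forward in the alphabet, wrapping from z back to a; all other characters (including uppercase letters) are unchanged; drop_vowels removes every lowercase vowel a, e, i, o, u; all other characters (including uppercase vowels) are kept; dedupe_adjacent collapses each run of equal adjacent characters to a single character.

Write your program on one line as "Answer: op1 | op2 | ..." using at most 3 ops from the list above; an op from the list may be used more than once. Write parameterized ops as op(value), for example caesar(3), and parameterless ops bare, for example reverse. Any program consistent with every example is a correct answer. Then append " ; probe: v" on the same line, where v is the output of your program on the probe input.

caesar(4) | reverse ; probe: "ghkqef"

Check, running the answer program on each example:
  "khexhw" -> "olibla" -> "albilo"
  "cazbxqinu" -> "gedfbumry" -> "yrmubfdeg"
  "jyzsdzj" -> "ncdwhdn" -> "ndhwdcn"
  probe: "bamgdc" -> "feqkhg" -> "ghkqef"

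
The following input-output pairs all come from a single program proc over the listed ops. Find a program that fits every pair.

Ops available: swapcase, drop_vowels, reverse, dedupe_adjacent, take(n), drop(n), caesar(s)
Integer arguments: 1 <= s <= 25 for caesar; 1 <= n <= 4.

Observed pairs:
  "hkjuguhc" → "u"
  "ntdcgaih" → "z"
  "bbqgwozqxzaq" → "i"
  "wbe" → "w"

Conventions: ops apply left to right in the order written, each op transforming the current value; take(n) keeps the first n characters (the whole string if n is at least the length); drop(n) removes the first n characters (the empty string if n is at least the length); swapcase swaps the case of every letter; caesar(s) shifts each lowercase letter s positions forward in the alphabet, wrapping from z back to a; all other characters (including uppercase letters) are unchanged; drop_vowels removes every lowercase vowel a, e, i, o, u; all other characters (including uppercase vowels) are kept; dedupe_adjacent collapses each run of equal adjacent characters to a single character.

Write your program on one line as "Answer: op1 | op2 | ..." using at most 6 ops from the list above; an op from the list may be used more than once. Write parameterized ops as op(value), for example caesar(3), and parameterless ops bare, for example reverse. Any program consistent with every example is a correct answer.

drop(1) | reverse | caesar(24) | take(1) | caesar(20)

Check, running the answer program on each example:
  "hkjuguhc" -> "kjuguhc" -> "chugujk" -> "afseshi" -> "a" -> "u"
  "ntdcgaih" -> "tdcgaih" -> "hiagcdt" -> "fgyeabr" -> "f" -> "z"
  "bbqgwozqxzaq" -> "bqgwozqxzaq" -> "qazxqzowgqb" -> "oyxvoxmueoz" -> "o" -> "i"
  "wbe" -> "be" -> "eb" -> "cz" -> "c" -> "w"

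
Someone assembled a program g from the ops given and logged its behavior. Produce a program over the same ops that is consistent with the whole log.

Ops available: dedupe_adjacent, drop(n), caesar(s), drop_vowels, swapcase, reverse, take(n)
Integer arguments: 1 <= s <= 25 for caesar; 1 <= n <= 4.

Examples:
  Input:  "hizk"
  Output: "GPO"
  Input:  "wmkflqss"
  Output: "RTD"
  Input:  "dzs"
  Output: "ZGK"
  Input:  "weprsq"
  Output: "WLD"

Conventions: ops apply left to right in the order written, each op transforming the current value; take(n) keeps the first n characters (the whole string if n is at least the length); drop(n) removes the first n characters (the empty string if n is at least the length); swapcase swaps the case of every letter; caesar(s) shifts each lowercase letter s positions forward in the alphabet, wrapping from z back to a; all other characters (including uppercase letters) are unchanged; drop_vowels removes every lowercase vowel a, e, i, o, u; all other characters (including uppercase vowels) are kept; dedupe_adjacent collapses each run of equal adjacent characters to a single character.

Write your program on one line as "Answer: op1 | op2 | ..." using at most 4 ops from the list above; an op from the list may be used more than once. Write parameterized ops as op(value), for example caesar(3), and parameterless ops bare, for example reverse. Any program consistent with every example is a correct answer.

take(3) | caesar(7) | reverse | swapcase

Check, running the answer program on each example:
  "hizk" -> "hiz" -> "opg" -> "gpo" -> "GPO"
  "wmkflqss" -> "wmk" -> "dtr" -> "rtd" -> "RTD"
  "dzs" -> "dzs" -> "kgz" -> "zgk" -> "ZGK"
  "weprsq" -> "wep" -> "dlw" -> "wld" -> "WLD"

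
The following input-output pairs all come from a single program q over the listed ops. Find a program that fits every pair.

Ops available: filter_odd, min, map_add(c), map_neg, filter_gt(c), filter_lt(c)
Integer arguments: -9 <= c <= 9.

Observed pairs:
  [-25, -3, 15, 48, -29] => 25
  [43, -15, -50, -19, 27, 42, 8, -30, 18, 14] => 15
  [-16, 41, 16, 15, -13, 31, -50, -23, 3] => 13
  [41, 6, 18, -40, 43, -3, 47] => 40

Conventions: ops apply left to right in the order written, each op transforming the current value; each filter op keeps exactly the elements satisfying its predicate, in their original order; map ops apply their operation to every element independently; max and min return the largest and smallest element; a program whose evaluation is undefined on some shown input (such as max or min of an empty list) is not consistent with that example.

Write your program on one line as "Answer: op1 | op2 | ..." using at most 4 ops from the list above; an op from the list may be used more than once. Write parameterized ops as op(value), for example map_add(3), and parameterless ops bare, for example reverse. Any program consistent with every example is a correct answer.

filter_lt(-6) | map_neg | min

Check, running the answer program on each example:
  [-25, -3, 15, 48, -29] -> [-25, -29] -> [25, 29] -> 25
  [43, -15, -50, -19, 27, 42, 8, -30, 18, 14] -> [-15, -50, -19, -30] -> [15, 50, 19, 30] -> 15
  [-16, 41, 16, 15, -13, 31, -50, -23, 3] -> [-16, -13, -50, -23] -> [16, 13, 50, 23] -> 13
  [41, 6, 18, -40, 43, -3, 47] -> [-40] -> [40] -> 40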